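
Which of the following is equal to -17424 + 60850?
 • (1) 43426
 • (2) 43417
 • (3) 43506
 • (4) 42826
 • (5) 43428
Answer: 1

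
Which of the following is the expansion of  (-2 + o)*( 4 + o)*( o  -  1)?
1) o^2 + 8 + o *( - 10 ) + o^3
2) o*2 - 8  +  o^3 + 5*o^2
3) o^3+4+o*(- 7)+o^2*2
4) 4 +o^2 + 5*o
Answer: 1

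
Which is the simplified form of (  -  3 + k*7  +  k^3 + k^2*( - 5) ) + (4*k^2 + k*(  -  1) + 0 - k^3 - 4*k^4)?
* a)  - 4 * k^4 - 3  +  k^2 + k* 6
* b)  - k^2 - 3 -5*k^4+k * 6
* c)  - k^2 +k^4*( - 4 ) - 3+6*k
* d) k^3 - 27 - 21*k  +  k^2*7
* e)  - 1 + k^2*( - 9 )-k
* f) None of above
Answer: c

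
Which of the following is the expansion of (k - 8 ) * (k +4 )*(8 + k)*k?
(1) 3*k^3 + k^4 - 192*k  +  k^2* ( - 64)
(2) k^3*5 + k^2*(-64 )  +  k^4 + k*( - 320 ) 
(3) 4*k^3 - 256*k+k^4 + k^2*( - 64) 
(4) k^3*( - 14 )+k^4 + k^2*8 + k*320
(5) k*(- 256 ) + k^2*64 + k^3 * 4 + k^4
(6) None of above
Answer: 3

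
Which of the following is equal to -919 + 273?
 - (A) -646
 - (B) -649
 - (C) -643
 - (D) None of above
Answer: A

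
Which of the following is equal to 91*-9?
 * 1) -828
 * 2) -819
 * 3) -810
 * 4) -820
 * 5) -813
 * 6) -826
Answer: 2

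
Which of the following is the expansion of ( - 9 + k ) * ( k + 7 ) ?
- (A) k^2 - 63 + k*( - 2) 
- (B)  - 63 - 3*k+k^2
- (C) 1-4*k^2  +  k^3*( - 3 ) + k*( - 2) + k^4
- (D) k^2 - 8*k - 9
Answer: A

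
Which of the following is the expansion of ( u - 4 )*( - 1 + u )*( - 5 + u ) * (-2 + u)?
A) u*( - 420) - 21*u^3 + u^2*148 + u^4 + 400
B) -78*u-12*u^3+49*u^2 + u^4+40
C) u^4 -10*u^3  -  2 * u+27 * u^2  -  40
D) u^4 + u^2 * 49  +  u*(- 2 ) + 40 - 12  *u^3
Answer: B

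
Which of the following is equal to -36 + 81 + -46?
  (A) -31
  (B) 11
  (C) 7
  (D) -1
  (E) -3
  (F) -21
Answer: D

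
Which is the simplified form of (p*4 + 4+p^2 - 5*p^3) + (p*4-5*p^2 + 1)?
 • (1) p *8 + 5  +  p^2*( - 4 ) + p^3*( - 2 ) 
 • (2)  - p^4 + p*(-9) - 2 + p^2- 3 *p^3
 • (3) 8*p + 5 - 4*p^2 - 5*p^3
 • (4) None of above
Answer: 3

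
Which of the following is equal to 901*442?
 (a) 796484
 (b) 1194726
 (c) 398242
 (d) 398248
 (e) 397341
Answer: c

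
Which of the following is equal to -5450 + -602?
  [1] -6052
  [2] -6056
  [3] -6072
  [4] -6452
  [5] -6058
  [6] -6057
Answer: 1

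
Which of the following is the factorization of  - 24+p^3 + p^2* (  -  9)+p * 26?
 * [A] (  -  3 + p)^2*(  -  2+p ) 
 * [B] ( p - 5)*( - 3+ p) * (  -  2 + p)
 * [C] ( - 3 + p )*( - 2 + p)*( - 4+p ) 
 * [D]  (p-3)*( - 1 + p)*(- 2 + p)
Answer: C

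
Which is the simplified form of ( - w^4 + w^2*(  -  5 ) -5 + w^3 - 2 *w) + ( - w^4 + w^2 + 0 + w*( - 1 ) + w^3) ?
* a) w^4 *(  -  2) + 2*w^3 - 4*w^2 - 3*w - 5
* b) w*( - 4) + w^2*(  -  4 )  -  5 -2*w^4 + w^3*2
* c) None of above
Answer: a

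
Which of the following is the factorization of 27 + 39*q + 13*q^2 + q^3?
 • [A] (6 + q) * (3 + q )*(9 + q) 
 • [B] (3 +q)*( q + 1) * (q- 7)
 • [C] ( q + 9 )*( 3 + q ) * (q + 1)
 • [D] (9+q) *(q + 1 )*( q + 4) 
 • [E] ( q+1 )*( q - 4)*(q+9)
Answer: C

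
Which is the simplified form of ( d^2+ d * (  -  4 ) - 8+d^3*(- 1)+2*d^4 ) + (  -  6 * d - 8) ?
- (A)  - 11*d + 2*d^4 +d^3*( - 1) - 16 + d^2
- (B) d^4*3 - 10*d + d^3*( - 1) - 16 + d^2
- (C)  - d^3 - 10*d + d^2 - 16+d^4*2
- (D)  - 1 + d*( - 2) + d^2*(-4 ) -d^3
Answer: C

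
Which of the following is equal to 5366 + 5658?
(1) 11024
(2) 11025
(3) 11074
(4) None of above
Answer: 1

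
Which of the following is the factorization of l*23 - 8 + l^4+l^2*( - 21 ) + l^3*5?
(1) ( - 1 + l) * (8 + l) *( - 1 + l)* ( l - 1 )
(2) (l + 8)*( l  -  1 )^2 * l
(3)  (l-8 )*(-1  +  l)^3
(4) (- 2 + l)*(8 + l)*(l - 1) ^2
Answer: 1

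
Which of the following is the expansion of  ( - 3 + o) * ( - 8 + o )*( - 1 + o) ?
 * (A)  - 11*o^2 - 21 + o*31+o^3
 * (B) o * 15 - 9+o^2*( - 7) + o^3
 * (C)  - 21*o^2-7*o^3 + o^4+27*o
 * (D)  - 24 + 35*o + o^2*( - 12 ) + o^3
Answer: D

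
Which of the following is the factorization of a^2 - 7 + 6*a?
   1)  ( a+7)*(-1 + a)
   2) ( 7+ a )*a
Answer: 1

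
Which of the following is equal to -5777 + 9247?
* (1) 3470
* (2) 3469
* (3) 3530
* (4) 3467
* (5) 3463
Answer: 1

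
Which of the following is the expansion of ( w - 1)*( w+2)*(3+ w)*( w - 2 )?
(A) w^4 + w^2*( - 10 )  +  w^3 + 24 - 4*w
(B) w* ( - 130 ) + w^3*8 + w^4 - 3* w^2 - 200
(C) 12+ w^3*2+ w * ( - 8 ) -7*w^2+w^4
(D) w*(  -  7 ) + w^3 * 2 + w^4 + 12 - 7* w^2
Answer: C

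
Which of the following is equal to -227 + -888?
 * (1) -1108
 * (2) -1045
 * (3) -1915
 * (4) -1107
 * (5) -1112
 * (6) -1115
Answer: 6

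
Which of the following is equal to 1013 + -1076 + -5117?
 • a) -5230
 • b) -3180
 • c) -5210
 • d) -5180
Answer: d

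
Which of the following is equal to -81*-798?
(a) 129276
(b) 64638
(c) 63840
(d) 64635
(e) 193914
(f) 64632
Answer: b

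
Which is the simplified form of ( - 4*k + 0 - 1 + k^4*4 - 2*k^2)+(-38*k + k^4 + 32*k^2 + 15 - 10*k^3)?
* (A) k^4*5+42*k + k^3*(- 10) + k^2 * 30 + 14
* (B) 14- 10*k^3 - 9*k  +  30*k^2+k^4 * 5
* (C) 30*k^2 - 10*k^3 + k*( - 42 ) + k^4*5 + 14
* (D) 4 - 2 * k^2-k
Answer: C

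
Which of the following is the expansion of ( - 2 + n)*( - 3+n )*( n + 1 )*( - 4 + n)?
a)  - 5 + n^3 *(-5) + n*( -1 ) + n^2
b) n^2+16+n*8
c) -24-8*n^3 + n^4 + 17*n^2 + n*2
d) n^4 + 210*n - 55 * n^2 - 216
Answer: c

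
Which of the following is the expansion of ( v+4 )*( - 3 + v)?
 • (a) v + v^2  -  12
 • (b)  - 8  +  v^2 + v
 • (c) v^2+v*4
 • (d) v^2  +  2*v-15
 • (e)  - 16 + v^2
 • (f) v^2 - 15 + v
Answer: a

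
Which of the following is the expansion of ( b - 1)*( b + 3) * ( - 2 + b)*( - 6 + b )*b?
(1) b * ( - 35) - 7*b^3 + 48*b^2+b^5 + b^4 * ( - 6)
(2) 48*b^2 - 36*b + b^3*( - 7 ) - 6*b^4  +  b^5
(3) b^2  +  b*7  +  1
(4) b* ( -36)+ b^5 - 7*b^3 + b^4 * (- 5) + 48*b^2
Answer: 2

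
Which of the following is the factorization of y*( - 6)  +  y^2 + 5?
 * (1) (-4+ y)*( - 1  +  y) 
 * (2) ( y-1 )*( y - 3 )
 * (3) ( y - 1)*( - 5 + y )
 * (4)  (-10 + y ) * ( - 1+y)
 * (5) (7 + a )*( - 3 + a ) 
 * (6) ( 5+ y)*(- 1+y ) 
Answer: 3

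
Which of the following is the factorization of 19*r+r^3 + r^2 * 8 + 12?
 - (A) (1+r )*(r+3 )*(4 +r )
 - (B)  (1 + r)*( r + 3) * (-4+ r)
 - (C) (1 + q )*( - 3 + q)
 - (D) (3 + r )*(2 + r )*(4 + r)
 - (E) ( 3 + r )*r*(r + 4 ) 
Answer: A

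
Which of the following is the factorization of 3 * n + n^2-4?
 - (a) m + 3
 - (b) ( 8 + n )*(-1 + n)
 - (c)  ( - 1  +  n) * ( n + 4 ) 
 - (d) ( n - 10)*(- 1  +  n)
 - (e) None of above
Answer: c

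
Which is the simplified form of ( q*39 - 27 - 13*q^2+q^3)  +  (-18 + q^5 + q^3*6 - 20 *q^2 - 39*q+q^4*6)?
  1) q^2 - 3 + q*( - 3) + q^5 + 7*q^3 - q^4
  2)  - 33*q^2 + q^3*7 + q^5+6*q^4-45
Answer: 2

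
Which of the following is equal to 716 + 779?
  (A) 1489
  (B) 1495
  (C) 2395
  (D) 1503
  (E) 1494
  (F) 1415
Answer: B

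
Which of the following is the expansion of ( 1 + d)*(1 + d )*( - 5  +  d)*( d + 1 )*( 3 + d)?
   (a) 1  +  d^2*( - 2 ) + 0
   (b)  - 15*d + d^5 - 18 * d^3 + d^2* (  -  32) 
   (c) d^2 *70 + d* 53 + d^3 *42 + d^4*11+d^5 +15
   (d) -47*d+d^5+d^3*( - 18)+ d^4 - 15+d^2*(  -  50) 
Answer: d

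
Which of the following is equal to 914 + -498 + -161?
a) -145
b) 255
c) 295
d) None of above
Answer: b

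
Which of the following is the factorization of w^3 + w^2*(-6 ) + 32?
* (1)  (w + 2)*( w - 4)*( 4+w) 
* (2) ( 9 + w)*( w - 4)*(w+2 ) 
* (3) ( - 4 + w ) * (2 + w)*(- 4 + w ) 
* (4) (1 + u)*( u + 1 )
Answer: 3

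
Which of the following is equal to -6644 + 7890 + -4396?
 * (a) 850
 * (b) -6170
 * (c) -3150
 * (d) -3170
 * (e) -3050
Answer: c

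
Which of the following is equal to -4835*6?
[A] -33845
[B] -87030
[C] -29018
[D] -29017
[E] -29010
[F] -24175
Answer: E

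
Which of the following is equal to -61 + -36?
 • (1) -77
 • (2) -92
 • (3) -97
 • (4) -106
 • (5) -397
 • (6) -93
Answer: 3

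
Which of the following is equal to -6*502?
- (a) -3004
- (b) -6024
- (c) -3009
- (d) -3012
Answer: d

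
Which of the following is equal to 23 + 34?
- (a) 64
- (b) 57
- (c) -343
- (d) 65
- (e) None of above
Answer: b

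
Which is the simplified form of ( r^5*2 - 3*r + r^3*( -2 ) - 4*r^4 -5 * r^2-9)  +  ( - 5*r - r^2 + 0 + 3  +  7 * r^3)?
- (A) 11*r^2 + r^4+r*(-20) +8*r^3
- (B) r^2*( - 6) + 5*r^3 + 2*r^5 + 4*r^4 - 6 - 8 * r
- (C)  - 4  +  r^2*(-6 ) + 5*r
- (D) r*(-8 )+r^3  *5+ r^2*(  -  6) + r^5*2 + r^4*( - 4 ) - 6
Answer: D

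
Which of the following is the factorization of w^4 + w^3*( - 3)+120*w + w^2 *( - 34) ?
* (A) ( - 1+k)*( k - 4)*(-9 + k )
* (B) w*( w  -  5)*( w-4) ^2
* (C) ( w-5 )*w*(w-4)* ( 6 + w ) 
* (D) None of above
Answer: C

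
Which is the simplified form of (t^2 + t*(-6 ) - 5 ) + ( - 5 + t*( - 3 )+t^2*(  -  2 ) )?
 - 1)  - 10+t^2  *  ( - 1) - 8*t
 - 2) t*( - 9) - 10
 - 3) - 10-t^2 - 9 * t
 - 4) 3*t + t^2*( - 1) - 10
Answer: 3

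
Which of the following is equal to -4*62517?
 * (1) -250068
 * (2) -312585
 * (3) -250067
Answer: 1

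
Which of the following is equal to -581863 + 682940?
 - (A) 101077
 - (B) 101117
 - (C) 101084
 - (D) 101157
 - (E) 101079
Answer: A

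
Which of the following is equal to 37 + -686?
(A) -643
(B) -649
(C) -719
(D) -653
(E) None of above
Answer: B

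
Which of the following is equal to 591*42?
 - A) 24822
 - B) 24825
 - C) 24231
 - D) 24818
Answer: A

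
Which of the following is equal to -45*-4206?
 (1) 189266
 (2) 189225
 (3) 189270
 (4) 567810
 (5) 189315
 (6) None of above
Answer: 3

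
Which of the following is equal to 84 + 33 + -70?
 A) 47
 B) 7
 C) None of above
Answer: A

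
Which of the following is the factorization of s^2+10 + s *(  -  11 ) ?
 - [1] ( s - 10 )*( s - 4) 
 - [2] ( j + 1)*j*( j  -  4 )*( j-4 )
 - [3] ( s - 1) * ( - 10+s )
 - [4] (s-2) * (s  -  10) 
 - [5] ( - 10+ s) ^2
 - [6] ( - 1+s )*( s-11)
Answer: 3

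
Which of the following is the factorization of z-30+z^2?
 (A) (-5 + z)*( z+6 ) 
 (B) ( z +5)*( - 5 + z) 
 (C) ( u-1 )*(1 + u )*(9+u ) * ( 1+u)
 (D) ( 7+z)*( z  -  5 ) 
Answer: A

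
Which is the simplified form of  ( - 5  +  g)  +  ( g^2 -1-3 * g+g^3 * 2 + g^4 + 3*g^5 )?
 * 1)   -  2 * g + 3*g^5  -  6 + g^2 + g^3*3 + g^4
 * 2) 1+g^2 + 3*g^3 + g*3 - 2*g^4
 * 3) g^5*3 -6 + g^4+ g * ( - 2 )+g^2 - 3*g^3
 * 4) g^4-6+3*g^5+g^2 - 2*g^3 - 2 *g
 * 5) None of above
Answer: 5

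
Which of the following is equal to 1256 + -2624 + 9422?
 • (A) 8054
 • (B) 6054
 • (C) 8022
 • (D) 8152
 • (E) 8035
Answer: A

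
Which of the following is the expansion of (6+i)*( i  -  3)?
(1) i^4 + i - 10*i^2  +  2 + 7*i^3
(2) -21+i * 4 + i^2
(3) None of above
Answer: 3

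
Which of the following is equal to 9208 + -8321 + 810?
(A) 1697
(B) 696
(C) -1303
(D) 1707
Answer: A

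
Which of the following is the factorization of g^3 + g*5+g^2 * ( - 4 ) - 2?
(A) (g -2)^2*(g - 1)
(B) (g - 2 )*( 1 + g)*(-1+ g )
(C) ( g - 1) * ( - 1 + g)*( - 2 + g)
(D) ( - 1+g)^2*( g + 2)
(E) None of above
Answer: C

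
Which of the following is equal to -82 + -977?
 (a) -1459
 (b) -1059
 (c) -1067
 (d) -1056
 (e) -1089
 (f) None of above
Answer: b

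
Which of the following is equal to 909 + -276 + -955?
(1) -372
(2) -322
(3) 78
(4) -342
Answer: 2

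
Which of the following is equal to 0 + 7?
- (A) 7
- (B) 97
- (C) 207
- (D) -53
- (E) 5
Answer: A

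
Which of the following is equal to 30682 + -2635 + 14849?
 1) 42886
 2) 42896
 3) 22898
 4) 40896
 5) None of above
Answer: 2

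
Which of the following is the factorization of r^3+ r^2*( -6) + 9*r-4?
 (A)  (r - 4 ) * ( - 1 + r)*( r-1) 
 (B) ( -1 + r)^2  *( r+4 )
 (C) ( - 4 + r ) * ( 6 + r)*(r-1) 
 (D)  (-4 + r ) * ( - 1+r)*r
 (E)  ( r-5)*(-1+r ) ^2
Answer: A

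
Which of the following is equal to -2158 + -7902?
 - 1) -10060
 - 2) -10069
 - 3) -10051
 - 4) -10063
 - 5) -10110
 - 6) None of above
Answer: 1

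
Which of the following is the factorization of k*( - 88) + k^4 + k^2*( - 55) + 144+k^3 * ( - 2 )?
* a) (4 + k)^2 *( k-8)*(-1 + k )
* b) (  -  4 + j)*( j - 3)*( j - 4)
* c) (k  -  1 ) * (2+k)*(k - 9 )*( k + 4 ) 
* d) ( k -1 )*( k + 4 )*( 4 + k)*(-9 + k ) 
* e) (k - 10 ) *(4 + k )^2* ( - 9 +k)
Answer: d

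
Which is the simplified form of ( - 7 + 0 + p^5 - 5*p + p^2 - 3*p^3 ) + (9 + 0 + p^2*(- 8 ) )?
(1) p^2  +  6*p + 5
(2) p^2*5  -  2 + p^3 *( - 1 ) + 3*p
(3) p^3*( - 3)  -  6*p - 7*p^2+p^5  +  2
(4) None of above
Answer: 4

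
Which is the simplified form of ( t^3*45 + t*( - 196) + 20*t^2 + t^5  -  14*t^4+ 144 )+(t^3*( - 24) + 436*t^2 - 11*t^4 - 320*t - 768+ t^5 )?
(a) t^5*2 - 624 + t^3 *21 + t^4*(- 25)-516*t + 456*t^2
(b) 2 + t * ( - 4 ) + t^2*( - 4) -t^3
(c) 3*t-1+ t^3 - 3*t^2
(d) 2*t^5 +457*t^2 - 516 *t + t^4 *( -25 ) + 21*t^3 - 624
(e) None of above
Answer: a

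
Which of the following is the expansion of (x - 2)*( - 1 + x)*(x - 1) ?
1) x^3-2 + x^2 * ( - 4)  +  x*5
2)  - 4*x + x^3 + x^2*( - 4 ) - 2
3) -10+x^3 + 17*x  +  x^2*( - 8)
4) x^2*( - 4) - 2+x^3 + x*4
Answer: 1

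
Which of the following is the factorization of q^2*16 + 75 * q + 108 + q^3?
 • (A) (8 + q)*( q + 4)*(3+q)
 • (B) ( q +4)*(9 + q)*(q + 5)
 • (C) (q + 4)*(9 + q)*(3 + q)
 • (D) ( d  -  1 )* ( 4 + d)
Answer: C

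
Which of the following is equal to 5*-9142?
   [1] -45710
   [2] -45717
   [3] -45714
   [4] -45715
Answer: 1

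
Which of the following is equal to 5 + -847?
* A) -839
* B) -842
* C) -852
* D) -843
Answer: B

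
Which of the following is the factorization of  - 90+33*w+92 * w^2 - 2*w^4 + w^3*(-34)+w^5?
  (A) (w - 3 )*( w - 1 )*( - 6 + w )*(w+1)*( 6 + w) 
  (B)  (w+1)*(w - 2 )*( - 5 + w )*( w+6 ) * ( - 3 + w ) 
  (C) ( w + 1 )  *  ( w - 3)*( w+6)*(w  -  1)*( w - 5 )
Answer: C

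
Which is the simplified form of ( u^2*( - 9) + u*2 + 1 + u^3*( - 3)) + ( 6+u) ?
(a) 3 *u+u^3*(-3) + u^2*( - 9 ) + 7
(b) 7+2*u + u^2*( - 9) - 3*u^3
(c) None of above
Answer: a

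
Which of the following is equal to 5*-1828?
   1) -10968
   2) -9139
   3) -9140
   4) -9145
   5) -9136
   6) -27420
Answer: 3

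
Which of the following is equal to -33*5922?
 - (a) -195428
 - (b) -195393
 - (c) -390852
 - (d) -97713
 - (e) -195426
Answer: e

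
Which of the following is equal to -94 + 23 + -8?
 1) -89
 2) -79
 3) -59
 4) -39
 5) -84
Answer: 2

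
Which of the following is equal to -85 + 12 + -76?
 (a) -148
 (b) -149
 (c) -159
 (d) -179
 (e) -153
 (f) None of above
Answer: b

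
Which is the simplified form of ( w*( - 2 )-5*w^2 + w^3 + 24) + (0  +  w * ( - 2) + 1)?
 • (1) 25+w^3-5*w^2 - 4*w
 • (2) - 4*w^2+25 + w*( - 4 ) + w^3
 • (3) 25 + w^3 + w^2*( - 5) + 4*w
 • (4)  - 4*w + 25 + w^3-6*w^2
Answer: 1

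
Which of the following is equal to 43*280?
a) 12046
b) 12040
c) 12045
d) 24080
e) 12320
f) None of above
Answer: b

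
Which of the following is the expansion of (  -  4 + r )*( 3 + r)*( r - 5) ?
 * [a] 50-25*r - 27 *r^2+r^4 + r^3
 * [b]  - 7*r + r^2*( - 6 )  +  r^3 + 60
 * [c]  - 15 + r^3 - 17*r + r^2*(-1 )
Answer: b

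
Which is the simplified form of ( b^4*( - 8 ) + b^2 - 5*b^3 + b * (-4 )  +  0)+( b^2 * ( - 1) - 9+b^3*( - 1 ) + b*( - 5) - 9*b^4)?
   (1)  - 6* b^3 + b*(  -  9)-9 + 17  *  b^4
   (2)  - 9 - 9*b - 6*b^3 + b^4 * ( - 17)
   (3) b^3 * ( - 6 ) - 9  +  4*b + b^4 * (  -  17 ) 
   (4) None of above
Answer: 2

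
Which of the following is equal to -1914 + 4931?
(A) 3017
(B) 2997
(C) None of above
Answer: A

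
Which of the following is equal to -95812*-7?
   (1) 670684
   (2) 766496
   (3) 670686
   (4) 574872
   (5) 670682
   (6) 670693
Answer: 1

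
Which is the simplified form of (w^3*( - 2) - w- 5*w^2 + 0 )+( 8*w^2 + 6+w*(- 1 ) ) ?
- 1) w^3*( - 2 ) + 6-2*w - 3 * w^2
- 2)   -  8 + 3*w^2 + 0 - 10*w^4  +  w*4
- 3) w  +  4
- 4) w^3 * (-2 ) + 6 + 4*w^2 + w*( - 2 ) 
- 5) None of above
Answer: 5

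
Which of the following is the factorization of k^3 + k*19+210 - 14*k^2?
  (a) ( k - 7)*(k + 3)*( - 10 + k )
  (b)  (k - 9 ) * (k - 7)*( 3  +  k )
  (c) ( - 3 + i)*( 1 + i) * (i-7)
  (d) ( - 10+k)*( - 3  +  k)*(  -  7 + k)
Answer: a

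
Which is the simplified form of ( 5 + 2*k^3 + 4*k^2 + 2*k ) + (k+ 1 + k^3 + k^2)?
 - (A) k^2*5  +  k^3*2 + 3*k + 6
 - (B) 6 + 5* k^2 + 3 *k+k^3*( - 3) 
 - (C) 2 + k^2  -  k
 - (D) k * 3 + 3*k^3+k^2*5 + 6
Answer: D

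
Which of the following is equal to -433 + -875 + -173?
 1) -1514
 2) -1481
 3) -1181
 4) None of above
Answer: 2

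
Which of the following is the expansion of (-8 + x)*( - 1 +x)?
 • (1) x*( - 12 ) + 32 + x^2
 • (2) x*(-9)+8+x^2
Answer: 2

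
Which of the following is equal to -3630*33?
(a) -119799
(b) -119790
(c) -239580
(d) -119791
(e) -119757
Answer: b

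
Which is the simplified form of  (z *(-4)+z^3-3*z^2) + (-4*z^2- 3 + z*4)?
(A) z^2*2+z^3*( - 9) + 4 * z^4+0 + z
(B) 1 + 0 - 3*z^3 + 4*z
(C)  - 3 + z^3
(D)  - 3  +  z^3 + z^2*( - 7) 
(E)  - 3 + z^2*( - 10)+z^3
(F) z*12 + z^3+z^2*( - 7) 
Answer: D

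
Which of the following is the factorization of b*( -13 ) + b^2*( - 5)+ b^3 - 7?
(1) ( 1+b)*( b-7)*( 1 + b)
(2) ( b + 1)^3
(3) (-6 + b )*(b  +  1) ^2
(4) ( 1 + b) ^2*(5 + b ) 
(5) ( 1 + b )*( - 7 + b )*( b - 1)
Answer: 1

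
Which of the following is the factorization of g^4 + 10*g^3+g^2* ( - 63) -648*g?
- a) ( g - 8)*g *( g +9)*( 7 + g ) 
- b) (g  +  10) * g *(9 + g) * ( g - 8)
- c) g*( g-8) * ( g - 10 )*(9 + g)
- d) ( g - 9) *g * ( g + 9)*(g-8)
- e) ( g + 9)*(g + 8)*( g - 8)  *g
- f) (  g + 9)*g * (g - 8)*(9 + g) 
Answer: f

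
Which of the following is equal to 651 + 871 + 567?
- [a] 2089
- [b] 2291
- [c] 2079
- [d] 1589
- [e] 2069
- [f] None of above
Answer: a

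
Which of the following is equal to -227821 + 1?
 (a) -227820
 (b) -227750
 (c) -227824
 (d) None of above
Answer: a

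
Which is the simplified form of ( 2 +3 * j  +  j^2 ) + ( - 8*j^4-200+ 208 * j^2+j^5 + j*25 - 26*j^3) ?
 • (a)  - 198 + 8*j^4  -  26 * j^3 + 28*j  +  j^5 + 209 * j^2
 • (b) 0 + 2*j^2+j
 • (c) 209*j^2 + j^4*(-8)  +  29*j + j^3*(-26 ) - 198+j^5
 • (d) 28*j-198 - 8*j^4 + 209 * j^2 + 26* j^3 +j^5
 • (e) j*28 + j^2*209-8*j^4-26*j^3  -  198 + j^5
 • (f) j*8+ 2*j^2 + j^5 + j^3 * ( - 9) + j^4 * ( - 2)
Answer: e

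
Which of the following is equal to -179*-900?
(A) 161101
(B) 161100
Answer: B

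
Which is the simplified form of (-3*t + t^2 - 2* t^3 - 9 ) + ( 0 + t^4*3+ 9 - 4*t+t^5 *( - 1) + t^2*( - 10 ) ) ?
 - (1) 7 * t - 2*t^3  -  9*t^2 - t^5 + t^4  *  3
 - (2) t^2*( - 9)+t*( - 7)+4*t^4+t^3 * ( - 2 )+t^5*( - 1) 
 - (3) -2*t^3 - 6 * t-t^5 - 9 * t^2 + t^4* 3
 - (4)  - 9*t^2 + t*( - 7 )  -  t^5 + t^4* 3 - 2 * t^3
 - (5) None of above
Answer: 4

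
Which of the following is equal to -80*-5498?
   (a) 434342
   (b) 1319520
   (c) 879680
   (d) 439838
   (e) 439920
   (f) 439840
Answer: f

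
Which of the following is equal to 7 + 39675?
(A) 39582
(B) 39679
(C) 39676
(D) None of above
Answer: D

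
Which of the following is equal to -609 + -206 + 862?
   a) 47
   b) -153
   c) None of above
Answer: a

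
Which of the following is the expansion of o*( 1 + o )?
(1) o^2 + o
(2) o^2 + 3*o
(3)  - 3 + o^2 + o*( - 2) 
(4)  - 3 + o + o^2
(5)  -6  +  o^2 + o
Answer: 1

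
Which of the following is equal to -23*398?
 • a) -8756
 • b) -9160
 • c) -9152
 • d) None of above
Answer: d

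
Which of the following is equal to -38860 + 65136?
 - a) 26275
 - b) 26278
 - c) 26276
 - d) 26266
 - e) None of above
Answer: c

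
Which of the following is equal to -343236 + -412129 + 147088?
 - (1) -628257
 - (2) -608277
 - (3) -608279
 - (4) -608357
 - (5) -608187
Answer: 2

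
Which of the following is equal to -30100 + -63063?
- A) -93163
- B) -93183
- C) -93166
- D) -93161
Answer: A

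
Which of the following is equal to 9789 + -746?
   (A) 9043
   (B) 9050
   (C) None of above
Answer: A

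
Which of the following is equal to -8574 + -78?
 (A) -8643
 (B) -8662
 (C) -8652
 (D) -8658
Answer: C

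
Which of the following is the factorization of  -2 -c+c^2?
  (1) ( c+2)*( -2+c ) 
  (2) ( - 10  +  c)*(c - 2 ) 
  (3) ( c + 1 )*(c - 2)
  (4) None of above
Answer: 3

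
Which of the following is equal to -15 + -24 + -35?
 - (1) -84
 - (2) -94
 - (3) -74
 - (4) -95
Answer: 3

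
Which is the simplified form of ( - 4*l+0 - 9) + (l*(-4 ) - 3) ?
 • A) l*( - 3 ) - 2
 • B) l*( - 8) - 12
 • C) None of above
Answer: B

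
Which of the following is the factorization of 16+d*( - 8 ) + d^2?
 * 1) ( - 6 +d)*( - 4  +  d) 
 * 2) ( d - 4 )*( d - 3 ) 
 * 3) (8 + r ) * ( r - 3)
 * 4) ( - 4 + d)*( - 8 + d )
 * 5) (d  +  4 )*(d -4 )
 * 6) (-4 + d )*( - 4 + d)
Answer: 6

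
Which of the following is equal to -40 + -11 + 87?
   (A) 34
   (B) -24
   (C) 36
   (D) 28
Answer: C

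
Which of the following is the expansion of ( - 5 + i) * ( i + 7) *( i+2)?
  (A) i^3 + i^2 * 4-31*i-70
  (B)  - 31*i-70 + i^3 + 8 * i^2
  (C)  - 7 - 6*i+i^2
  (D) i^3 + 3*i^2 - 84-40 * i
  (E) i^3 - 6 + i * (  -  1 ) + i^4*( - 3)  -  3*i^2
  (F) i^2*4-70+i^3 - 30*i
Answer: A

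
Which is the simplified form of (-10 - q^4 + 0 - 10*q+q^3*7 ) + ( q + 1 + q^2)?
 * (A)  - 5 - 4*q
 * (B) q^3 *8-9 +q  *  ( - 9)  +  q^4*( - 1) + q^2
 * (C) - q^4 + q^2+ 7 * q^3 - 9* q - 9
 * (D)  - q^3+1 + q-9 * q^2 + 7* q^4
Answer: C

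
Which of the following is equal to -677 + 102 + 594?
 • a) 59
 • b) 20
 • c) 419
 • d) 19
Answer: d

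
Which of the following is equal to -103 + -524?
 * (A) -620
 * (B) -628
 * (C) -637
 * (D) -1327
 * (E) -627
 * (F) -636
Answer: E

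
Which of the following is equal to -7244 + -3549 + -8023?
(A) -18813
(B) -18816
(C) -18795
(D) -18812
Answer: B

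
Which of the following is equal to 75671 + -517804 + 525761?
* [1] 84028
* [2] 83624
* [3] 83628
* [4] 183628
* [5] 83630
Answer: 3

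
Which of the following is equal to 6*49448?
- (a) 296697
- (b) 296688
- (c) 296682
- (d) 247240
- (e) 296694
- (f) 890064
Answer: b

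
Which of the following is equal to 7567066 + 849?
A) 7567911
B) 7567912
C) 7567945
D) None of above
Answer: D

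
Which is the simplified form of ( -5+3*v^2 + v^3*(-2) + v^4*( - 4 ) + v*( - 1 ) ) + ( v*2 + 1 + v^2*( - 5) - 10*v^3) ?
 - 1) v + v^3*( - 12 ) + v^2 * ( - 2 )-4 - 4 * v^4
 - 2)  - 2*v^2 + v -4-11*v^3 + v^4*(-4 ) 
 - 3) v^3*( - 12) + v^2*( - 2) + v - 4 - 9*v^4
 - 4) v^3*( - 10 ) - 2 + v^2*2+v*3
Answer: 1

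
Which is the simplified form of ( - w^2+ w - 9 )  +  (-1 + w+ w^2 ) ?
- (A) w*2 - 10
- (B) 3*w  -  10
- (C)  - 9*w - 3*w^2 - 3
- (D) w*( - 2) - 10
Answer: A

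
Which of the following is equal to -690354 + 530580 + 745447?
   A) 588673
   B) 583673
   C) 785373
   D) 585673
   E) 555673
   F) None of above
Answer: D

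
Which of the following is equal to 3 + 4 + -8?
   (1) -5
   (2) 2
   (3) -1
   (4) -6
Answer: 3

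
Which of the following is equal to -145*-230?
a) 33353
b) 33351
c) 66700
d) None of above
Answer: d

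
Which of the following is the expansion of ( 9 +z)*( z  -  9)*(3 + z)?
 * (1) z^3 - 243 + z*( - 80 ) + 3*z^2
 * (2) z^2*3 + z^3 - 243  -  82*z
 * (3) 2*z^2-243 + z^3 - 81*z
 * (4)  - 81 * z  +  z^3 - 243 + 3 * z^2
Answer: 4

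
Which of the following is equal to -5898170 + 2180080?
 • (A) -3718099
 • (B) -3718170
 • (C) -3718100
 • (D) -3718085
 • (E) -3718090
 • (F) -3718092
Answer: E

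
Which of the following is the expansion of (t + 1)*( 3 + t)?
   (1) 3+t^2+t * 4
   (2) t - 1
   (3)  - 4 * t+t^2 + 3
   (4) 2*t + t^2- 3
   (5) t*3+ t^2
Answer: 1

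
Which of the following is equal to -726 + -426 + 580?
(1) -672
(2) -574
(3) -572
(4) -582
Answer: 3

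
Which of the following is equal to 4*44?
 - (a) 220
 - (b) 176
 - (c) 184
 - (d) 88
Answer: b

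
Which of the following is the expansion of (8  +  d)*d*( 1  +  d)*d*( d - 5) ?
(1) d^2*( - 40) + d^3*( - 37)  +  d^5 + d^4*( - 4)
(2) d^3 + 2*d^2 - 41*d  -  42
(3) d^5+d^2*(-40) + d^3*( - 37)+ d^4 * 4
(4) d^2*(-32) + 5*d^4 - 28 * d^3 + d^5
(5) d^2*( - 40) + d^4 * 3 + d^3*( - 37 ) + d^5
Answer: 3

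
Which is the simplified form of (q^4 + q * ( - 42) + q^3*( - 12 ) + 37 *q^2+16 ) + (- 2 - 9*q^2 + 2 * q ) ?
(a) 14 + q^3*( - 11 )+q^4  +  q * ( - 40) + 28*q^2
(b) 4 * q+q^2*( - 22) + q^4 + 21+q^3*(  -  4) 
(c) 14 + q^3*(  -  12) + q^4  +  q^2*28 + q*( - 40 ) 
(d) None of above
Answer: c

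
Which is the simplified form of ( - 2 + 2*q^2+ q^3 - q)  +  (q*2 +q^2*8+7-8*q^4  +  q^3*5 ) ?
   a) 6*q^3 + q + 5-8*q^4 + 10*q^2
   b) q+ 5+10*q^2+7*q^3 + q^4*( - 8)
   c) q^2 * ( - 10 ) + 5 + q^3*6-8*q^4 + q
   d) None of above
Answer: a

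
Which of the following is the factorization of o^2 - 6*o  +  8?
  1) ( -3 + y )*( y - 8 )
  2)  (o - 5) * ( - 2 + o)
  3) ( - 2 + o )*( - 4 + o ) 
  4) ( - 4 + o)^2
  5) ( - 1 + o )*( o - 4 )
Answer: 3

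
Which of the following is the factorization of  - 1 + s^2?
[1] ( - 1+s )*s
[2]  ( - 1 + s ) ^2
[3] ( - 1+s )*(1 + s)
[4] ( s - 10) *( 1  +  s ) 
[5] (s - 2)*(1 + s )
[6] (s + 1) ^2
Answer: 3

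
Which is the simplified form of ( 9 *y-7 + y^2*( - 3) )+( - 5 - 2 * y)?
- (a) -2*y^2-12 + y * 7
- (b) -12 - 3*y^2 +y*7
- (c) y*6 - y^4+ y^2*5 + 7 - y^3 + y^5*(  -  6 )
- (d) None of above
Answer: b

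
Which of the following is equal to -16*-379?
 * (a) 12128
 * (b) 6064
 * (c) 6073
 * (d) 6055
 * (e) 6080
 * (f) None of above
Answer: b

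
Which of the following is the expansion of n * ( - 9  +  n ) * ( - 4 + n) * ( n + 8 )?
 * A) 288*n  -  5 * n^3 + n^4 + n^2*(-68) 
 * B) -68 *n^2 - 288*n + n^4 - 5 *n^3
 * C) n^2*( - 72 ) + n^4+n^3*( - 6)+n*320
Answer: A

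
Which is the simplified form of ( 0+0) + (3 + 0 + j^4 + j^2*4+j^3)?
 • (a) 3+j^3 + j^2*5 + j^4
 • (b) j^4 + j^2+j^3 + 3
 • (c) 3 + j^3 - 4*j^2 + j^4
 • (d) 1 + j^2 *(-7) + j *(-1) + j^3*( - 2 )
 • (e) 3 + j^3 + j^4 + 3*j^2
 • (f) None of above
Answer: f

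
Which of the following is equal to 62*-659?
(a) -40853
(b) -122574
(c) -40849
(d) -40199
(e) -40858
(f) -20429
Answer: e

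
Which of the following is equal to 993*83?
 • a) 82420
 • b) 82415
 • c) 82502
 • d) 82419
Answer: d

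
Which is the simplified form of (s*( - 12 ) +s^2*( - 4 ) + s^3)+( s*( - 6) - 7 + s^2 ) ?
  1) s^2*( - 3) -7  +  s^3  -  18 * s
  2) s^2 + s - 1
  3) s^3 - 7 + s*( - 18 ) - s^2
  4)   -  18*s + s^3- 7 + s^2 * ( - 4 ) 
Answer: 1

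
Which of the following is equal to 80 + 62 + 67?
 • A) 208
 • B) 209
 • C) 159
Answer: B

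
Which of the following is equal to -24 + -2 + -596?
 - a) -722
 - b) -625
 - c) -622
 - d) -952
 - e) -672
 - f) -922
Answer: c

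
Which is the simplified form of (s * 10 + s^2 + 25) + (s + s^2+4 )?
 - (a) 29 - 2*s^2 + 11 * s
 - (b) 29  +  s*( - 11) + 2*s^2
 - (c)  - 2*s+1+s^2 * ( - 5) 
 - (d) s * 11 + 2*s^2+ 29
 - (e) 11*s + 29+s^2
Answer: d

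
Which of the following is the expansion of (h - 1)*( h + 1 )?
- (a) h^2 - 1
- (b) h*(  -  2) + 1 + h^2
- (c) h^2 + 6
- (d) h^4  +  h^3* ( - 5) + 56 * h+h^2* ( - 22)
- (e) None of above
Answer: a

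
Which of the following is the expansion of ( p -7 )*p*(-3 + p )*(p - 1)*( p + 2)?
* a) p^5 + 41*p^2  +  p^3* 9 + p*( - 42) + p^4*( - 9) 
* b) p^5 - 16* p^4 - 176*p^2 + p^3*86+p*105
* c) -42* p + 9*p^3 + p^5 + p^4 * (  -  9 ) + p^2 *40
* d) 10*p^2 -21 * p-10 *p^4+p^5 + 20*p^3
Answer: a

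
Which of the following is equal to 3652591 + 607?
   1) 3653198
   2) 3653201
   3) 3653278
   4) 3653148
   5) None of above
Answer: 1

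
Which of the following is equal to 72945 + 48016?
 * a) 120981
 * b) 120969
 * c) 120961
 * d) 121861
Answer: c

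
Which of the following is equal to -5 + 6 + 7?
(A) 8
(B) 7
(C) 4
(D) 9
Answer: A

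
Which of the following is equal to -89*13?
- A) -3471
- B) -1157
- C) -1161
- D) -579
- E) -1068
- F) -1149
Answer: B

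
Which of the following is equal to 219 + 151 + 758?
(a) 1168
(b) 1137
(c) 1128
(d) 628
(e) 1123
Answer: c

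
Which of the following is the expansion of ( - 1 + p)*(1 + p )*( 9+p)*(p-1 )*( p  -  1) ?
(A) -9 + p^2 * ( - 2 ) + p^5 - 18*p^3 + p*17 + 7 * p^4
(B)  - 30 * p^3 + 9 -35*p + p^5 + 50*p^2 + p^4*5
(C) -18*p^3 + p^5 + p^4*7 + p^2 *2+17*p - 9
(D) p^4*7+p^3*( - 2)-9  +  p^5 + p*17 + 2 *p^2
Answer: C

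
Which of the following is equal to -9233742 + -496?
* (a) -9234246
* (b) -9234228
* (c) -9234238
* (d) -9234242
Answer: c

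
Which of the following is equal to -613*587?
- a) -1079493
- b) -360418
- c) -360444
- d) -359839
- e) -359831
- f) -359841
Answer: e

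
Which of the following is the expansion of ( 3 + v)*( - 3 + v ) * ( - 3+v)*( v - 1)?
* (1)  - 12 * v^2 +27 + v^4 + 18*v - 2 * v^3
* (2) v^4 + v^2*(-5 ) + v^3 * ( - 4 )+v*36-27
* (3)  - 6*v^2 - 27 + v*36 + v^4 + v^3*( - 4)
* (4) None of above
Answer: 3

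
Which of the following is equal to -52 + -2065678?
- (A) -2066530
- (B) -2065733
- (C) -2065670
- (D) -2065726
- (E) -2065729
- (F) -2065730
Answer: F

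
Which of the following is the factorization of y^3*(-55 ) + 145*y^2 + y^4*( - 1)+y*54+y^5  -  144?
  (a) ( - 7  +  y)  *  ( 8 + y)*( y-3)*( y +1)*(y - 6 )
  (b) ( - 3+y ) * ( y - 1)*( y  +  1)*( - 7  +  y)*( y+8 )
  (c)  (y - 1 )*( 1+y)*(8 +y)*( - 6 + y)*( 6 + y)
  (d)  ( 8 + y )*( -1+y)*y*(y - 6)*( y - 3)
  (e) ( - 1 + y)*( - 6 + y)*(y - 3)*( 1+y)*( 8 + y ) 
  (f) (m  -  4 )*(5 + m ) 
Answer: e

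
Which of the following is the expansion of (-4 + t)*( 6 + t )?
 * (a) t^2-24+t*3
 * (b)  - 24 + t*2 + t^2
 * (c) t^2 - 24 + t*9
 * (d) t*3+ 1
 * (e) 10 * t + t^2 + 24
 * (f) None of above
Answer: b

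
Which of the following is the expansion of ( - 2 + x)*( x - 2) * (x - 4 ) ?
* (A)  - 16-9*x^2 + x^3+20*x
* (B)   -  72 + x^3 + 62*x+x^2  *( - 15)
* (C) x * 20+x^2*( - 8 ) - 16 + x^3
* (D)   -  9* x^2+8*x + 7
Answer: C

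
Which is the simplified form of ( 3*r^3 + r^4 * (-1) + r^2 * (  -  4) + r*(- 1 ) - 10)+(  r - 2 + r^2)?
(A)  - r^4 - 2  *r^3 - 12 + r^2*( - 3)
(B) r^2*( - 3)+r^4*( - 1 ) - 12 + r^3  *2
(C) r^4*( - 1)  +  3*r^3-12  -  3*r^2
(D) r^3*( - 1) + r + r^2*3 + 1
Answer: C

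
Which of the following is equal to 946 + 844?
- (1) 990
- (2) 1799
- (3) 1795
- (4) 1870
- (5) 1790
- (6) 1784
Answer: 5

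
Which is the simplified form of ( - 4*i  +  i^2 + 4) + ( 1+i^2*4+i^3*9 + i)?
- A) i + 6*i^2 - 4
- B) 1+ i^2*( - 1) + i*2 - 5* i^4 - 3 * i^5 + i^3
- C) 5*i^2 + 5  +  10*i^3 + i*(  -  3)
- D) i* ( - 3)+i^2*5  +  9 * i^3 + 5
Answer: D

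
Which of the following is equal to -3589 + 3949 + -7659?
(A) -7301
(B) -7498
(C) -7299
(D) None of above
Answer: C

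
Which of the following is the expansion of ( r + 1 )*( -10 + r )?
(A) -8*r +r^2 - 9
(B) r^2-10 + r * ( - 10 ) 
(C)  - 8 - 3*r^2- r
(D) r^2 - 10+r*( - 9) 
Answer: D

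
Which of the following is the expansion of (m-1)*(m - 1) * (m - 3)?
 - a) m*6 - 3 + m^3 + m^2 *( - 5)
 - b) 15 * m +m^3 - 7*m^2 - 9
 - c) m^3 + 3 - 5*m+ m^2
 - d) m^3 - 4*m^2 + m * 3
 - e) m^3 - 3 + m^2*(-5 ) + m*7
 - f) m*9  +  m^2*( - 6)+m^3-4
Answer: e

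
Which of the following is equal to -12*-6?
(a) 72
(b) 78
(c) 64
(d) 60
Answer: a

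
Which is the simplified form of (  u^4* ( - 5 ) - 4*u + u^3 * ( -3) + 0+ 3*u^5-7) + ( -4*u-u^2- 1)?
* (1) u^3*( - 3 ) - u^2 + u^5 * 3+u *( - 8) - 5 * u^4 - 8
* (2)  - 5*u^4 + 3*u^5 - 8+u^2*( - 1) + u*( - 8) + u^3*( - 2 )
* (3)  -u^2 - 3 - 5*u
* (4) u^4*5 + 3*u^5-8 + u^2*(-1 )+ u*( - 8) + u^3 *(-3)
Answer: 1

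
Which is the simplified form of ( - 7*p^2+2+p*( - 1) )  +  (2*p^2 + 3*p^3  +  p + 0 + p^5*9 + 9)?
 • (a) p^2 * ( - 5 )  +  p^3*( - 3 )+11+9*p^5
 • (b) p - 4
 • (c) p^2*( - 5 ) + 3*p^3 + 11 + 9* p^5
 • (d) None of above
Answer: c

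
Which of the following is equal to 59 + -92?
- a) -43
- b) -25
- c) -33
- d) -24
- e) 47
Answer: c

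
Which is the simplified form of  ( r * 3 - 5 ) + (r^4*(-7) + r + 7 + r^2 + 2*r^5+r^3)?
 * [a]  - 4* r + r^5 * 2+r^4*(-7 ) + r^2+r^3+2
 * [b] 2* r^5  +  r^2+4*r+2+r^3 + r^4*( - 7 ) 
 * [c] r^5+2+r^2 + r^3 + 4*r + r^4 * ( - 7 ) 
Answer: b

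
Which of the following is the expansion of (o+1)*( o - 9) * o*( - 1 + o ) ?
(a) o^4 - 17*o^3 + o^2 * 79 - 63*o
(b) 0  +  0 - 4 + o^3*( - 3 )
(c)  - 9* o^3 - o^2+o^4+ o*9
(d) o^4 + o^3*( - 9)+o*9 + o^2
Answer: c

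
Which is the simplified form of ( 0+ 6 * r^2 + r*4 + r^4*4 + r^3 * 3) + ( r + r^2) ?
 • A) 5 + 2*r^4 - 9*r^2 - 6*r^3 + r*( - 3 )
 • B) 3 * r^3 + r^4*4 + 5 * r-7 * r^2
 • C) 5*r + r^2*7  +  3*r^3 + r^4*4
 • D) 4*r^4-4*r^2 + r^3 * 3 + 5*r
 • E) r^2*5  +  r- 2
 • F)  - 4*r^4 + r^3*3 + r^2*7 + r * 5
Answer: C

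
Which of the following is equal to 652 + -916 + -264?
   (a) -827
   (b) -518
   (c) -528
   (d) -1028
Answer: c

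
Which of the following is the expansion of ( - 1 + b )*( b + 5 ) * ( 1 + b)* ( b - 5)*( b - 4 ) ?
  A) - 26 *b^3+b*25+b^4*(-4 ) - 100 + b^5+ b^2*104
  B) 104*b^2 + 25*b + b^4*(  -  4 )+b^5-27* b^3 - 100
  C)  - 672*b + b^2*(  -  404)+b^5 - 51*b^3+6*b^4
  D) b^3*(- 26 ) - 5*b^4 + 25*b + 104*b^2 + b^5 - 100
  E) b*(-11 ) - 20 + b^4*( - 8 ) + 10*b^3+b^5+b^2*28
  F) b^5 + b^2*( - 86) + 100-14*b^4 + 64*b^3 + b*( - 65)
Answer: A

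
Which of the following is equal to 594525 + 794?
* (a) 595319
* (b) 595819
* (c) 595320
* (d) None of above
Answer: a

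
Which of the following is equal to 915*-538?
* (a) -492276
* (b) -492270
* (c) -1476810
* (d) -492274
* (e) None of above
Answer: b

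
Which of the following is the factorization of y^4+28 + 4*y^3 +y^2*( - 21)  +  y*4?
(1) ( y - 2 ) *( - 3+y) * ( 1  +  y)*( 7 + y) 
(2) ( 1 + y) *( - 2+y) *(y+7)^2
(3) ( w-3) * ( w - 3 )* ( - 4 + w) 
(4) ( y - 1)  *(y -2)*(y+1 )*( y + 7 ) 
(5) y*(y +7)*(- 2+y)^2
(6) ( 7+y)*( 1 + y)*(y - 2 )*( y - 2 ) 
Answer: 6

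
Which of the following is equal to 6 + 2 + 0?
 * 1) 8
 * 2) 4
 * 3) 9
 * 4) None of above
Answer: 1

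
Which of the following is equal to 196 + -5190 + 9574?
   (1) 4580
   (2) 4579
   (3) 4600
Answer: 1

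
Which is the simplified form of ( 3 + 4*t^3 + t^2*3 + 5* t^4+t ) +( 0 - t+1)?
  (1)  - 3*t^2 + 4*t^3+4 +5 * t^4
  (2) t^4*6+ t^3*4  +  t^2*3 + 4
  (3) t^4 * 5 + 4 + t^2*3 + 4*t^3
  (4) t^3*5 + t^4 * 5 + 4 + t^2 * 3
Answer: 3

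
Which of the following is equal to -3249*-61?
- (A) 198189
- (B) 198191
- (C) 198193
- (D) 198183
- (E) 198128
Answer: A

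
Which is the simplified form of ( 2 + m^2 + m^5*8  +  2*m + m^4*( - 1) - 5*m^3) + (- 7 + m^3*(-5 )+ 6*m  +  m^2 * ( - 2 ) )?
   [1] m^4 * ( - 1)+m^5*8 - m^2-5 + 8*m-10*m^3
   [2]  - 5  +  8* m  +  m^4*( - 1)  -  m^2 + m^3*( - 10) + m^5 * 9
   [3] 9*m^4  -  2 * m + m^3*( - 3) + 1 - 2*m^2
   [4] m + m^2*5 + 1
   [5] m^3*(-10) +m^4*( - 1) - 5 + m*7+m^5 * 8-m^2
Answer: 1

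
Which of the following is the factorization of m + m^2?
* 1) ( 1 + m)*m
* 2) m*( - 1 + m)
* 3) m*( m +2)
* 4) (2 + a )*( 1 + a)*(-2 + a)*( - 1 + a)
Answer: 1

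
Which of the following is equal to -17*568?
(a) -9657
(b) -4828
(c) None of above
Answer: c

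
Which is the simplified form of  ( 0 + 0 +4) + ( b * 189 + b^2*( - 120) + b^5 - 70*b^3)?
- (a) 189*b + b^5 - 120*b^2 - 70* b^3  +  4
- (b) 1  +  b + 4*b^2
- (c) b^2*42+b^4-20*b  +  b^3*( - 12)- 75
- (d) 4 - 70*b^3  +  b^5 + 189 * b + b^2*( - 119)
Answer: a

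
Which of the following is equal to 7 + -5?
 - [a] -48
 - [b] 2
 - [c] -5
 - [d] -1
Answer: b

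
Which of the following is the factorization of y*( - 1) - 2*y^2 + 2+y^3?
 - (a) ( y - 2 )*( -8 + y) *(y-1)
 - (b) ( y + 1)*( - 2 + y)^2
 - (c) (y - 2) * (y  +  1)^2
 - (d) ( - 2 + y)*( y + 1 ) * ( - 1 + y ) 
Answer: d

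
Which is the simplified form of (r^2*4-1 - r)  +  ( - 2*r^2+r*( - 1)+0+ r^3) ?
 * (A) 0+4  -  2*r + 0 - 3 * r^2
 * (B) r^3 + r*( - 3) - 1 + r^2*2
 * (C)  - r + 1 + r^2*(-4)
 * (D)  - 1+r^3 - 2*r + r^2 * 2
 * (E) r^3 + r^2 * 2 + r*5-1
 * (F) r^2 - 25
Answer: D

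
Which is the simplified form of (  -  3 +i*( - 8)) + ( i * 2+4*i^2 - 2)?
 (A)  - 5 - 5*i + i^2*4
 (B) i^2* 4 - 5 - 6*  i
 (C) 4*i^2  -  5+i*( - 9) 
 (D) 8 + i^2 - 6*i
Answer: B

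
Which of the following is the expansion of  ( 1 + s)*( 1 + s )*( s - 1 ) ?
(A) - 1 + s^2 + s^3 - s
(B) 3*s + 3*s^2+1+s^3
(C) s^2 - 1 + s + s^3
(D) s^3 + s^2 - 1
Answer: A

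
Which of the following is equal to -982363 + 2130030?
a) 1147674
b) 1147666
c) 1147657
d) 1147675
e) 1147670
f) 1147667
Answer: f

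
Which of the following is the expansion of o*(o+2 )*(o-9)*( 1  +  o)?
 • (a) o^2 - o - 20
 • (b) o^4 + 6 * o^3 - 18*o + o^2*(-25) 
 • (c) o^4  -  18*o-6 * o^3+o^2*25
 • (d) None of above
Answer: d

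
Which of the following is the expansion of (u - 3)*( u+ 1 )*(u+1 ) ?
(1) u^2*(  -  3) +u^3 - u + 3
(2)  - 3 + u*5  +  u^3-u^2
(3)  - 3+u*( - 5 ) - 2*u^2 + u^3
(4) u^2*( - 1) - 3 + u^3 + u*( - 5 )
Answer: 4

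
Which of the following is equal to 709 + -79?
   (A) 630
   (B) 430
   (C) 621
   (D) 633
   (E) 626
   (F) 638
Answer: A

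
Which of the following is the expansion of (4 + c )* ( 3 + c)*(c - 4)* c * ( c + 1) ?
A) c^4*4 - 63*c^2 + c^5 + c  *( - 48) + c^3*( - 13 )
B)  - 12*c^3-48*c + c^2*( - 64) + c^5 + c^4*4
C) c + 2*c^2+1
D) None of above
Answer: D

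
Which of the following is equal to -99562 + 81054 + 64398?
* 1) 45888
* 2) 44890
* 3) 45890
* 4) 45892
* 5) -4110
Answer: 3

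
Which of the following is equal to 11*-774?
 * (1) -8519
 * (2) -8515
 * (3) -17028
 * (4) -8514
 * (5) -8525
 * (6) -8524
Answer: 4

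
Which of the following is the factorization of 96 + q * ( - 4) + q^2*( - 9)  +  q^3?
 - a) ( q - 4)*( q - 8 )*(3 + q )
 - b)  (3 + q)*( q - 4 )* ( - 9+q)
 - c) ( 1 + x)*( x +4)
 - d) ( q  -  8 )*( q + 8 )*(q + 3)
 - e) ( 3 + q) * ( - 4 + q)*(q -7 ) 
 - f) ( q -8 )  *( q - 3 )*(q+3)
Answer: a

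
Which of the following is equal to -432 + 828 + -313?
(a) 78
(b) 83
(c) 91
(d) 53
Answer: b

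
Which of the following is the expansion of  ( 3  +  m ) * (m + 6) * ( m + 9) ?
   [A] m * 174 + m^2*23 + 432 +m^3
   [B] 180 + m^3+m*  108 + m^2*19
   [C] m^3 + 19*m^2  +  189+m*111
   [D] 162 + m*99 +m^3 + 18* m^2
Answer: D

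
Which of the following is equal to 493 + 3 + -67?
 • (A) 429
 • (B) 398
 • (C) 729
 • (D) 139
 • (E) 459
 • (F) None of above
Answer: A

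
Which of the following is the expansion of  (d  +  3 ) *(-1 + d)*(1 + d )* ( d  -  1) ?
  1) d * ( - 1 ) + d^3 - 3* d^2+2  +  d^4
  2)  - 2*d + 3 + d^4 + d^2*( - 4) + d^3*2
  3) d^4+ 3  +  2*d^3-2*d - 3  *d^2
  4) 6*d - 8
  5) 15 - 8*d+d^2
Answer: 2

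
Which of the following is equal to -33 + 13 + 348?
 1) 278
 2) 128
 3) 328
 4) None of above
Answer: 3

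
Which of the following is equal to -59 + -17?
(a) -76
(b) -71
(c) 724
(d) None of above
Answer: a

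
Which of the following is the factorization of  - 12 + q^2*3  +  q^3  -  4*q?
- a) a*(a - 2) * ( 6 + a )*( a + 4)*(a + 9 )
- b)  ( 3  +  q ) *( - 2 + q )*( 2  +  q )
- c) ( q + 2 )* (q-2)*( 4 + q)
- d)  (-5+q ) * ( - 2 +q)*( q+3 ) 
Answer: b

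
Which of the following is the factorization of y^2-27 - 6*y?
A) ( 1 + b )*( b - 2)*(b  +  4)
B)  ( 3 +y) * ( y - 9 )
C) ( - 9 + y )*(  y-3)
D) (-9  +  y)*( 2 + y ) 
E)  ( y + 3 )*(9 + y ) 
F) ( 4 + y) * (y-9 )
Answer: B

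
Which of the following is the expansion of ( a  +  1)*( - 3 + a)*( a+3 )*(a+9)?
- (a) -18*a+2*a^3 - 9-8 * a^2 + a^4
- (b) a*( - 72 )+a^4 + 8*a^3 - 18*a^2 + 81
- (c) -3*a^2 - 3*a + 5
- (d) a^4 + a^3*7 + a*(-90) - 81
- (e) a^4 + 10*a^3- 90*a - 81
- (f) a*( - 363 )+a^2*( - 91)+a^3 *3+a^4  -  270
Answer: e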